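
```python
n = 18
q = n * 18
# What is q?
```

Trace (tracking q):
n = 18  # -> n = 18
q = n * 18  # -> q = 324

Answer: 324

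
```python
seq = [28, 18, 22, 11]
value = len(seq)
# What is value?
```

Trace (tracking value):
seq = [28, 18, 22, 11]  # -> seq = [28, 18, 22, 11]
value = len(seq)  # -> value = 4

Answer: 4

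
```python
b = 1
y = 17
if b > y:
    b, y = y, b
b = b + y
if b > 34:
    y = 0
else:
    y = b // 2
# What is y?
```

Trace (tracking y):
b = 1  # -> b = 1
y = 17  # -> y = 17
if b > y:  # condition is False
b = b + y  # -> b = 18
if b > 34:  # condition is False
else:
    y = b // 2  # -> y = 9

Answer: 9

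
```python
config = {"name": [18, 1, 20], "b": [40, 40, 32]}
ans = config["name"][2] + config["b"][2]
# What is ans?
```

Trace (tracking ans):
config = {'name': [18, 1, 20], 'b': [40, 40, 32]}  # -> config = {'name': [18, 1, 20], 'b': [40, 40, 32]}
ans = config['name'][2] + config['b'][2]  # -> ans = 52

Answer: 52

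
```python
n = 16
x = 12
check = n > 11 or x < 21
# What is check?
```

Answer: True

Derivation:
Trace (tracking check):
n = 16  # -> n = 16
x = 12  # -> x = 12
check = n > 11 or x < 21  # -> check = True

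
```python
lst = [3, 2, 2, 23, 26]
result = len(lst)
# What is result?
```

Trace (tracking result):
lst = [3, 2, 2, 23, 26]  # -> lst = [3, 2, 2, 23, 26]
result = len(lst)  # -> result = 5

Answer: 5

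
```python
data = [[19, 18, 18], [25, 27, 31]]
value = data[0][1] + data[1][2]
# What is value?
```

Answer: 49

Derivation:
Trace (tracking value):
data = [[19, 18, 18], [25, 27, 31]]  # -> data = [[19, 18, 18], [25, 27, 31]]
value = data[0][1] + data[1][2]  # -> value = 49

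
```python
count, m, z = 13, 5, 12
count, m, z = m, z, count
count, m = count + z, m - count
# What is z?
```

Answer: 13

Derivation:
Trace (tracking z):
count, m, z = (13, 5, 12)  # -> count = 13, m = 5, z = 12
count, m, z = (m, z, count)  # -> count = 5, m = 12, z = 13
count, m = (count + z, m - count)  # -> count = 18, m = 7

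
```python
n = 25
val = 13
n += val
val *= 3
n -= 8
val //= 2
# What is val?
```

Answer: 19

Derivation:
Trace (tracking val):
n = 25  # -> n = 25
val = 13  # -> val = 13
n += val  # -> n = 38
val *= 3  # -> val = 39
n -= 8  # -> n = 30
val //= 2  # -> val = 19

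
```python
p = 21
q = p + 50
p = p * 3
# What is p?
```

Answer: 63

Derivation:
Trace (tracking p):
p = 21  # -> p = 21
q = p + 50  # -> q = 71
p = p * 3  # -> p = 63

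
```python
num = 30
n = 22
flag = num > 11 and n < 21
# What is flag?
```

Answer: False

Derivation:
Trace (tracking flag):
num = 30  # -> num = 30
n = 22  # -> n = 22
flag = num > 11 and n < 21  # -> flag = False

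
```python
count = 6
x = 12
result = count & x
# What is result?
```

Answer: 4

Derivation:
Trace (tracking result):
count = 6  # -> count = 6
x = 12  # -> x = 12
result = count & x  # -> result = 4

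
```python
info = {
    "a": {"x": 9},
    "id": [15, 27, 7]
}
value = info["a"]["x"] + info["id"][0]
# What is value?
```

Trace (tracking value):
info = {'a': {'x': 9}, 'id': [15, 27, 7]}  # -> info = {'a': {'x': 9}, 'id': [15, 27, 7]}
value = info['a']['x'] + info['id'][0]  # -> value = 24

Answer: 24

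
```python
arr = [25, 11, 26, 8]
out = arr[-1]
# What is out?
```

Answer: 8

Derivation:
Trace (tracking out):
arr = [25, 11, 26, 8]  # -> arr = [25, 11, 26, 8]
out = arr[-1]  # -> out = 8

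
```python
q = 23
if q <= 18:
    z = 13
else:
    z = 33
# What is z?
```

Trace (tracking z):
q = 23  # -> q = 23
if q <= 18:  # condition is False
else:
    z = 33  # -> z = 33

Answer: 33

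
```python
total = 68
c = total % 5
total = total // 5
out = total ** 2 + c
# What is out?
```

Trace (tracking out):
total = 68  # -> total = 68
c = total % 5  # -> c = 3
total = total // 5  # -> total = 13
out = total ** 2 + c  # -> out = 172

Answer: 172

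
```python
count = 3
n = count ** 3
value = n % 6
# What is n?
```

Trace (tracking n):
count = 3  # -> count = 3
n = count ** 3  # -> n = 27
value = n % 6  # -> value = 3

Answer: 27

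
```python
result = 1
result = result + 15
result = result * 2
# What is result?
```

Answer: 32

Derivation:
Trace (tracking result):
result = 1  # -> result = 1
result = result + 15  # -> result = 16
result = result * 2  # -> result = 32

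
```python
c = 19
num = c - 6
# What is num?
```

Answer: 13

Derivation:
Trace (tracking num):
c = 19  # -> c = 19
num = c - 6  # -> num = 13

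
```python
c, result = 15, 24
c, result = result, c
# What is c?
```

Trace (tracking c):
c, result = (15, 24)  # -> c = 15, result = 24
c, result = (result, c)  # -> c = 24, result = 15

Answer: 24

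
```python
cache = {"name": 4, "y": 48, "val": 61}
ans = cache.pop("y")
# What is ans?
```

Trace (tracking ans):
cache = {'name': 4, 'y': 48, 'val': 61}  # -> cache = {'name': 4, 'y': 48, 'val': 61}
ans = cache.pop('y')  # -> ans = 48

Answer: 48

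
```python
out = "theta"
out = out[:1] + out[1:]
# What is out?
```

Answer: 'theta'

Derivation:
Trace (tracking out):
out = 'theta'  # -> out = 'theta'
out = out[:1] + out[1:]  # -> out = 'theta'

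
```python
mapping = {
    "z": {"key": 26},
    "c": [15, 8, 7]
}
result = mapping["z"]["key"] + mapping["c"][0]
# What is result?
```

Answer: 41

Derivation:
Trace (tracking result):
mapping = {'z': {'key': 26}, 'c': [15, 8, 7]}  # -> mapping = {'z': {'key': 26}, 'c': [15, 8, 7]}
result = mapping['z']['key'] + mapping['c'][0]  # -> result = 41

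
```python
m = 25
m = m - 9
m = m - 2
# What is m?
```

Trace (tracking m):
m = 25  # -> m = 25
m = m - 9  # -> m = 16
m = m - 2  # -> m = 14

Answer: 14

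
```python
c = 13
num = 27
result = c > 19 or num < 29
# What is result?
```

Answer: True

Derivation:
Trace (tracking result):
c = 13  # -> c = 13
num = 27  # -> num = 27
result = c > 19 or num < 29  # -> result = True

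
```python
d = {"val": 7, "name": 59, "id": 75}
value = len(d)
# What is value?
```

Trace (tracking value):
d = {'val': 7, 'name': 59, 'id': 75}  # -> d = {'val': 7, 'name': 59, 'id': 75}
value = len(d)  # -> value = 3

Answer: 3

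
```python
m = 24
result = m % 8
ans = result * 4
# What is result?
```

Answer: 0

Derivation:
Trace (tracking result):
m = 24  # -> m = 24
result = m % 8  # -> result = 0
ans = result * 4  # -> ans = 0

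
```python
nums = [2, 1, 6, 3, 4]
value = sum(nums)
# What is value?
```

Answer: 16

Derivation:
Trace (tracking value):
nums = [2, 1, 6, 3, 4]  # -> nums = [2, 1, 6, 3, 4]
value = sum(nums)  # -> value = 16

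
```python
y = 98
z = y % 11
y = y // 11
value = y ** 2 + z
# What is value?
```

Trace (tracking value):
y = 98  # -> y = 98
z = y % 11  # -> z = 10
y = y // 11  # -> y = 8
value = y ** 2 + z  # -> value = 74

Answer: 74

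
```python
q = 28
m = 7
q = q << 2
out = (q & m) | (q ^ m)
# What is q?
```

Answer: 112

Derivation:
Trace (tracking q):
q = 28  # -> q = 28
m = 7  # -> m = 7
q = q << 2  # -> q = 112
out = q & m | q ^ m  # -> out = 119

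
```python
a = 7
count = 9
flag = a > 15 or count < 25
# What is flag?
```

Answer: True

Derivation:
Trace (tracking flag):
a = 7  # -> a = 7
count = 9  # -> count = 9
flag = a > 15 or count < 25  # -> flag = True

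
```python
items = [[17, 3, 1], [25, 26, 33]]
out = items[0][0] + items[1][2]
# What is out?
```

Trace (tracking out):
items = [[17, 3, 1], [25, 26, 33]]  # -> items = [[17, 3, 1], [25, 26, 33]]
out = items[0][0] + items[1][2]  # -> out = 50

Answer: 50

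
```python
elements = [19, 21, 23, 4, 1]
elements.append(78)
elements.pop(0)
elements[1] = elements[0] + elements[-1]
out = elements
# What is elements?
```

Trace (tracking elements):
elements = [19, 21, 23, 4, 1]  # -> elements = [19, 21, 23, 4, 1]
elements.append(78)  # -> elements = [19, 21, 23, 4, 1, 78]
elements.pop(0)  # -> elements = [21, 23, 4, 1, 78]
elements[1] = elements[0] + elements[-1]  # -> elements = [21, 99, 4, 1, 78]
out = elements  # -> out = [21, 99, 4, 1, 78]

Answer: [21, 99, 4, 1, 78]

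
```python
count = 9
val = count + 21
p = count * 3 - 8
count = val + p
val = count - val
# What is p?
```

Trace (tracking p):
count = 9  # -> count = 9
val = count + 21  # -> val = 30
p = count * 3 - 8  # -> p = 19
count = val + p  # -> count = 49
val = count - val  # -> val = 19

Answer: 19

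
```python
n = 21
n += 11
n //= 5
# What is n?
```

Trace (tracking n):
n = 21  # -> n = 21
n += 11  # -> n = 32
n //= 5  # -> n = 6

Answer: 6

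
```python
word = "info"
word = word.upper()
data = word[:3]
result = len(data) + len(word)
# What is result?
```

Trace (tracking result):
word = 'info'  # -> word = 'info'
word = word.upper()  # -> word = 'INFO'
data = word[:3]  # -> data = 'INF'
result = len(data) + len(word)  # -> result = 7

Answer: 7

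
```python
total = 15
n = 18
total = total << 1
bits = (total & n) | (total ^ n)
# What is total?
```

Answer: 30

Derivation:
Trace (tracking total):
total = 15  # -> total = 15
n = 18  # -> n = 18
total = total << 1  # -> total = 30
bits = total & n | total ^ n  # -> bits = 30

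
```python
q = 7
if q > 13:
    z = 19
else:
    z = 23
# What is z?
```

Answer: 23

Derivation:
Trace (tracking z):
q = 7  # -> q = 7
if q > 13:  # condition is False
else:
    z = 23  # -> z = 23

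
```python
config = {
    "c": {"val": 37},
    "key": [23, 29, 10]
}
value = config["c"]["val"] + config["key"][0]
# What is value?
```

Trace (tracking value):
config = {'c': {'val': 37}, 'key': [23, 29, 10]}  # -> config = {'c': {'val': 37}, 'key': [23, 29, 10]}
value = config['c']['val'] + config['key'][0]  # -> value = 60

Answer: 60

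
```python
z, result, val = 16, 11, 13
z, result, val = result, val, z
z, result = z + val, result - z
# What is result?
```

Answer: 2

Derivation:
Trace (tracking result):
z, result, val = (16, 11, 13)  # -> z = 16, result = 11, val = 13
z, result, val = (result, val, z)  # -> z = 11, result = 13, val = 16
z, result = (z + val, result - z)  # -> z = 27, result = 2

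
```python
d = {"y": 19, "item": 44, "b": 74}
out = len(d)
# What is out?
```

Trace (tracking out):
d = {'y': 19, 'item': 44, 'b': 74}  # -> d = {'y': 19, 'item': 44, 'b': 74}
out = len(d)  # -> out = 3

Answer: 3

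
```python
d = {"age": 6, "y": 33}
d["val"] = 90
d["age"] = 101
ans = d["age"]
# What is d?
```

Trace (tracking d):
d = {'age': 6, 'y': 33}  # -> d = {'age': 6, 'y': 33}
d['val'] = 90  # -> d = {'age': 6, 'y': 33, 'val': 90}
d['age'] = 101  # -> d = {'age': 101, 'y': 33, 'val': 90}
ans = d['age']  # -> ans = 101

Answer: {'age': 101, 'y': 33, 'val': 90}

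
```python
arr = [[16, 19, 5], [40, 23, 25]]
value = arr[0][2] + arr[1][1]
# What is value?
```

Answer: 28

Derivation:
Trace (tracking value):
arr = [[16, 19, 5], [40, 23, 25]]  # -> arr = [[16, 19, 5], [40, 23, 25]]
value = arr[0][2] + arr[1][1]  # -> value = 28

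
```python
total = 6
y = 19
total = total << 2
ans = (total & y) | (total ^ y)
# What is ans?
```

Trace (tracking ans):
total = 6  # -> total = 6
y = 19  # -> y = 19
total = total << 2  # -> total = 24
ans = total & y | total ^ y  # -> ans = 27

Answer: 27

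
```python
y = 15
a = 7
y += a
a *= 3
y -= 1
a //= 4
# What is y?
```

Answer: 21

Derivation:
Trace (tracking y):
y = 15  # -> y = 15
a = 7  # -> a = 7
y += a  # -> y = 22
a *= 3  # -> a = 21
y -= 1  # -> y = 21
a //= 4  # -> a = 5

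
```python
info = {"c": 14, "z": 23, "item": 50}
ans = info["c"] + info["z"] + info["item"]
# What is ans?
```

Answer: 87

Derivation:
Trace (tracking ans):
info = {'c': 14, 'z': 23, 'item': 50}  # -> info = {'c': 14, 'z': 23, 'item': 50}
ans = info['c'] + info['z'] + info['item']  # -> ans = 87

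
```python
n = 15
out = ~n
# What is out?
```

Trace (tracking out):
n = 15  # -> n = 15
out = ~n  # -> out = -16

Answer: -16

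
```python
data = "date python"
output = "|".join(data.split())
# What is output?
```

Answer: 'date|python'

Derivation:
Trace (tracking output):
data = 'date python'  # -> data = 'date python'
output = '|'.join(data.split())  # -> output = 'date|python'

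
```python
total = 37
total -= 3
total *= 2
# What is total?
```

Answer: 68

Derivation:
Trace (tracking total):
total = 37  # -> total = 37
total -= 3  # -> total = 34
total *= 2  # -> total = 68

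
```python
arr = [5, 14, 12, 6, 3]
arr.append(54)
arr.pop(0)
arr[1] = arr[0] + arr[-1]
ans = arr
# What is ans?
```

Trace (tracking ans):
arr = [5, 14, 12, 6, 3]  # -> arr = [5, 14, 12, 6, 3]
arr.append(54)  # -> arr = [5, 14, 12, 6, 3, 54]
arr.pop(0)  # -> arr = [14, 12, 6, 3, 54]
arr[1] = arr[0] + arr[-1]  # -> arr = [14, 68, 6, 3, 54]
ans = arr  # -> ans = [14, 68, 6, 3, 54]

Answer: [14, 68, 6, 3, 54]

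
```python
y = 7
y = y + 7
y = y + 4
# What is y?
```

Trace (tracking y):
y = 7  # -> y = 7
y = y + 7  # -> y = 14
y = y + 4  # -> y = 18

Answer: 18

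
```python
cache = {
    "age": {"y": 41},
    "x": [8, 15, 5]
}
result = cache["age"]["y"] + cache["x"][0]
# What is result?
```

Trace (tracking result):
cache = {'age': {'y': 41}, 'x': [8, 15, 5]}  # -> cache = {'age': {'y': 41}, 'x': [8, 15, 5]}
result = cache['age']['y'] + cache['x'][0]  # -> result = 49

Answer: 49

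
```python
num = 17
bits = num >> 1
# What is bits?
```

Trace (tracking bits):
num = 17  # -> num = 17
bits = num >> 1  # -> bits = 8

Answer: 8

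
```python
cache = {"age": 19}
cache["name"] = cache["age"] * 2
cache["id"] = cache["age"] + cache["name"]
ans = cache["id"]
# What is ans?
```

Answer: 57

Derivation:
Trace (tracking ans):
cache = {'age': 19}  # -> cache = {'age': 19}
cache['name'] = cache['age'] * 2  # -> cache = {'age': 19, 'name': 38}
cache['id'] = cache['age'] + cache['name']  # -> cache = {'age': 19, 'name': 38, 'id': 57}
ans = cache['id']  # -> ans = 57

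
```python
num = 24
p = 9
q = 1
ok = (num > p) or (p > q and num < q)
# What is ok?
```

Trace (tracking ok):
num = 24  # -> num = 24
p = 9  # -> p = 9
q = 1  # -> q = 1
ok = num > p or (p > q and num < q)  # -> ok = True

Answer: True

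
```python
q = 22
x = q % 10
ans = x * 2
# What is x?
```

Trace (tracking x):
q = 22  # -> q = 22
x = q % 10  # -> x = 2
ans = x * 2  # -> ans = 4

Answer: 2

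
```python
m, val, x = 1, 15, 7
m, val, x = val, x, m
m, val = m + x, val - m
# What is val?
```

Trace (tracking val):
m, val, x = (1, 15, 7)  # -> m = 1, val = 15, x = 7
m, val, x = (val, x, m)  # -> m = 15, val = 7, x = 1
m, val = (m + x, val - m)  # -> m = 16, val = -8

Answer: -8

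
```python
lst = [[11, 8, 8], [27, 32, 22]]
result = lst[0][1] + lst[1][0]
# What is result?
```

Answer: 35

Derivation:
Trace (tracking result):
lst = [[11, 8, 8], [27, 32, 22]]  # -> lst = [[11, 8, 8], [27, 32, 22]]
result = lst[0][1] + lst[1][0]  # -> result = 35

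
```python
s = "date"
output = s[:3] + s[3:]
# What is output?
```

Trace (tracking output):
s = 'date'  # -> s = 'date'
output = s[:3] + s[3:]  # -> output = 'date'

Answer: 'date'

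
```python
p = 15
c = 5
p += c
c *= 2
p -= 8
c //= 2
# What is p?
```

Answer: 12

Derivation:
Trace (tracking p):
p = 15  # -> p = 15
c = 5  # -> c = 5
p += c  # -> p = 20
c *= 2  # -> c = 10
p -= 8  # -> p = 12
c //= 2  # -> c = 5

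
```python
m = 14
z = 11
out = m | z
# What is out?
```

Trace (tracking out):
m = 14  # -> m = 14
z = 11  # -> z = 11
out = m | z  # -> out = 15

Answer: 15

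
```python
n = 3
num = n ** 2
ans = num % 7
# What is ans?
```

Trace (tracking ans):
n = 3  # -> n = 3
num = n ** 2  # -> num = 9
ans = num % 7  # -> ans = 2

Answer: 2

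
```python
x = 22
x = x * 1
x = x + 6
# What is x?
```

Answer: 28

Derivation:
Trace (tracking x):
x = 22  # -> x = 22
x = x * 1  # -> x = 22
x = x + 6  # -> x = 28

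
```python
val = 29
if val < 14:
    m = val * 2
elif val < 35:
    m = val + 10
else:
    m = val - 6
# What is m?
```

Answer: 39

Derivation:
Trace (tracking m):
val = 29  # -> val = 29
if val < 14:  # condition is False
elif val < 35:  # condition is True
    m = val + 10  # -> m = 39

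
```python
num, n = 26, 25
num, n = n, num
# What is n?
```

Trace (tracking n):
num, n = (26, 25)  # -> num = 26, n = 25
num, n = (n, num)  # -> num = 25, n = 26

Answer: 26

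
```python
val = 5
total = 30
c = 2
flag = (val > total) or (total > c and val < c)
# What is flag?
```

Answer: False

Derivation:
Trace (tracking flag):
val = 5  # -> val = 5
total = 30  # -> total = 30
c = 2  # -> c = 2
flag = val > total or (total > c and val < c)  # -> flag = False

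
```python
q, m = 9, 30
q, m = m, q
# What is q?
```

Trace (tracking q):
q, m = (9, 30)  # -> q = 9, m = 30
q, m = (m, q)  # -> q = 30, m = 9

Answer: 30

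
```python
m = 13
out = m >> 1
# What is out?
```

Answer: 6

Derivation:
Trace (tracking out):
m = 13  # -> m = 13
out = m >> 1  # -> out = 6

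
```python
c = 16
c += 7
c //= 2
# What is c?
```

Trace (tracking c):
c = 16  # -> c = 16
c += 7  # -> c = 23
c //= 2  # -> c = 11

Answer: 11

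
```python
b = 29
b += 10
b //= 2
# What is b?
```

Trace (tracking b):
b = 29  # -> b = 29
b += 10  # -> b = 39
b //= 2  # -> b = 19

Answer: 19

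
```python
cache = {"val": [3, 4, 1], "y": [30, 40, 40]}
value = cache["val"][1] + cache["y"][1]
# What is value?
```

Trace (tracking value):
cache = {'val': [3, 4, 1], 'y': [30, 40, 40]}  # -> cache = {'val': [3, 4, 1], 'y': [30, 40, 40]}
value = cache['val'][1] + cache['y'][1]  # -> value = 44

Answer: 44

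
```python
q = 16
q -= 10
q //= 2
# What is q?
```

Answer: 3

Derivation:
Trace (tracking q):
q = 16  # -> q = 16
q -= 10  # -> q = 6
q //= 2  # -> q = 3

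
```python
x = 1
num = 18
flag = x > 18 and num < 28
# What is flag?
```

Trace (tracking flag):
x = 1  # -> x = 1
num = 18  # -> num = 18
flag = x > 18 and num < 28  # -> flag = False

Answer: False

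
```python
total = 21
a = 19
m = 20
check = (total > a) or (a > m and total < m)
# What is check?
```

Answer: True

Derivation:
Trace (tracking check):
total = 21  # -> total = 21
a = 19  # -> a = 19
m = 20  # -> m = 20
check = total > a or (a > m and total < m)  # -> check = True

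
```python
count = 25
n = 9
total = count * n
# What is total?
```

Trace (tracking total):
count = 25  # -> count = 25
n = 9  # -> n = 9
total = count * n  # -> total = 225

Answer: 225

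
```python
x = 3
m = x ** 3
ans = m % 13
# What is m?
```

Trace (tracking m):
x = 3  # -> x = 3
m = x ** 3  # -> m = 27
ans = m % 13  # -> ans = 1

Answer: 27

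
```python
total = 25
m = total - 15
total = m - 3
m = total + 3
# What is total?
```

Trace (tracking total):
total = 25  # -> total = 25
m = total - 15  # -> m = 10
total = m - 3  # -> total = 7
m = total + 3  # -> m = 10

Answer: 7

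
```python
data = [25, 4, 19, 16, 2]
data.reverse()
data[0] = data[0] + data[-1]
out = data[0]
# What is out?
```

Answer: 27

Derivation:
Trace (tracking out):
data = [25, 4, 19, 16, 2]  # -> data = [25, 4, 19, 16, 2]
data.reverse()  # -> data = [2, 16, 19, 4, 25]
data[0] = data[0] + data[-1]  # -> data = [27, 16, 19, 4, 25]
out = data[0]  # -> out = 27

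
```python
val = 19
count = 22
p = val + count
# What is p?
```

Answer: 41

Derivation:
Trace (tracking p):
val = 19  # -> val = 19
count = 22  # -> count = 22
p = val + count  # -> p = 41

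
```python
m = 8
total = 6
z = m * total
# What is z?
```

Answer: 48

Derivation:
Trace (tracking z):
m = 8  # -> m = 8
total = 6  # -> total = 6
z = m * total  # -> z = 48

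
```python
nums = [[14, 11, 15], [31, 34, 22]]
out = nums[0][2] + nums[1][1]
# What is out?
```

Trace (tracking out):
nums = [[14, 11, 15], [31, 34, 22]]  # -> nums = [[14, 11, 15], [31, 34, 22]]
out = nums[0][2] + nums[1][1]  # -> out = 49

Answer: 49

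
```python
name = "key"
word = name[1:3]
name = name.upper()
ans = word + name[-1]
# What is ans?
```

Answer: 'eyY'

Derivation:
Trace (tracking ans):
name = 'key'  # -> name = 'key'
word = name[1:3]  # -> word = 'ey'
name = name.upper()  # -> name = 'KEY'
ans = word + name[-1]  # -> ans = 'eyY'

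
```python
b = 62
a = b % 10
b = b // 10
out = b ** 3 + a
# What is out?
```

Trace (tracking out):
b = 62  # -> b = 62
a = b % 10  # -> a = 2
b = b // 10  # -> b = 6
out = b ** 3 + a  # -> out = 218

Answer: 218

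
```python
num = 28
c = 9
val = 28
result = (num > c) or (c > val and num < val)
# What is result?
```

Answer: True

Derivation:
Trace (tracking result):
num = 28  # -> num = 28
c = 9  # -> c = 9
val = 28  # -> val = 28
result = num > c or (c > val and num < val)  # -> result = True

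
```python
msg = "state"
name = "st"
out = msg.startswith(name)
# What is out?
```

Trace (tracking out):
msg = 'state'  # -> msg = 'state'
name = 'st'  # -> name = 'st'
out = msg.startswith(name)  # -> out = True

Answer: True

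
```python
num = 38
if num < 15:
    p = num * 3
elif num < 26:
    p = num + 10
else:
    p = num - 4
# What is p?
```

Trace (tracking p):
num = 38  # -> num = 38
if num < 15:  # condition is False
elif num < 26:  # condition is False
else:
    p = num - 4  # -> p = 34

Answer: 34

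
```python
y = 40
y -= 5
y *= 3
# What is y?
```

Trace (tracking y):
y = 40  # -> y = 40
y -= 5  # -> y = 35
y *= 3  # -> y = 105

Answer: 105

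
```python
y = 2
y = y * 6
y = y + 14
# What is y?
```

Trace (tracking y):
y = 2  # -> y = 2
y = y * 6  # -> y = 12
y = y + 14  # -> y = 26

Answer: 26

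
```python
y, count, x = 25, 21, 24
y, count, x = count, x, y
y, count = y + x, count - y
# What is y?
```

Answer: 46

Derivation:
Trace (tracking y):
y, count, x = (25, 21, 24)  # -> y = 25, count = 21, x = 24
y, count, x = (count, x, y)  # -> y = 21, count = 24, x = 25
y, count = (y + x, count - y)  # -> y = 46, count = 3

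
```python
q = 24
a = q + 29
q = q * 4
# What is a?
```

Answer: 53

Derivation:
Trace (tracking a):
q = 24  # -> q = 24
a = q + 29  # -> a = 53
q = q * 4  # -> q = 96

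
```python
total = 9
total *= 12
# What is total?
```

Answer: 108

Derivation:
Trace (tracking total):
total = 9  # -> total = 9
total *= 12  # -> total = 108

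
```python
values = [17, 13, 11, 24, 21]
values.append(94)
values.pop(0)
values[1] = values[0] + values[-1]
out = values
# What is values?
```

Trace (tracking values):
values = [17, 13, 11, 24, 21]  # -> values = [17, 13, 11, 24, 21]
values.append(94)  # -> values = [17, 13, 11, 24, 21, 94]
values.pop(0)  # -> values = [13, 11, 24, 21, 94]
values[1] = values[0] + values[-1]  # -> values = [13, 107, 24, 21, 94]
out = values  # -> out = [13, 107, 24, 21, 94]

Answer: [13, 107, 24, 21, 94]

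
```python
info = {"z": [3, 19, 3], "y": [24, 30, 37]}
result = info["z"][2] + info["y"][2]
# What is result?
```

Answer: 40

Derivation:
Trace (tracking result):
info = {'z': [3, 19, 3], 'y': [24, 30, 37]}  # -> info = {'z': [3, 19, 3], 'y': [24, 30, 37]}
result = info['z'][2] + info['y'][2]  # -> result = 40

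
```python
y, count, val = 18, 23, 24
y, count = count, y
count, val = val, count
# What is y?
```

Trace (tracking y):
y, count, val = (18, 23, 24)  # -> y = 18, count = 23, val = 24
y, count = (count, y)  # -> y = 23, count = 18
count, val = (val, count)  # -> count = 24, val = 18

Answer: 23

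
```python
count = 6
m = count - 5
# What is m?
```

Answer: 1

Derivation:
Trace (tracking m):
count = 6  # -> count = 6
m = count - 5  # -> m = 1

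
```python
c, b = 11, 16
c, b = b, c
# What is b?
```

Trace (tracking b):
c, b = (11, 16)  # -> c = 11, b = 16
c, b = (b, c)  # -> c = 16, b = 11

Answer: 11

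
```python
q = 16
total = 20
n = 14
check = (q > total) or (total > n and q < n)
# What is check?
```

Trace (tracking check):
q = 16  # -> q = 16
total = 20  # -> total = 20
n = 14  # -> n = 14
check = q > total or (total > n and q < n)  # -> check = False

Answer: False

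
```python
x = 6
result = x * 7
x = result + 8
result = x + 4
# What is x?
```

Answer: 50

Derivation:
Trace (tracking x):
x = 6  # -> x = 6
result = x * 7  # -> result = 42
x = result + 8  # -> x = 50
result = x + 4  # -> result = 54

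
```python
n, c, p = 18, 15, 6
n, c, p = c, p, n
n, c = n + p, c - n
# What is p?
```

Trace (tracking p):
n, c, p = (18, 15, 6)  # -> n = 18, c = 15, p = 6
n, c, p = (c, p, n)  # -> n = 15, c = 6, p = 18
n, c = (n + p, c - n)  # -> n = 33, c = -9

Answer: 18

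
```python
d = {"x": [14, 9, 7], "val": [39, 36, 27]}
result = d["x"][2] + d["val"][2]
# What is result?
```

Trace (tracking result):
d = {'x': [14, 9, 7], 'val': [39, 36, 27]}  # -> d = {'x': [14, 9, 7], 'val': [39, 36, 27]}
result = d['x'][2] + d['val'][2]  # -> result = 34

Answer: 34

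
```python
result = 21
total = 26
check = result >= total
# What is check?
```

Trace (tracking check):
result = 21  # -> result = 21
total = 26  # -> total = 26
check = result >= total  # -> check = False

Answer: False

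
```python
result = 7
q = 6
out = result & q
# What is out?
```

Answer: 6

Derivation:
Trace (tracking out):
result = 7  # -> result = 7
q = 6  # -> q = 6
out = result & q  # -> out = 6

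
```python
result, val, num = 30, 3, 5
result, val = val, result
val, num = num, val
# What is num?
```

Answer: 30

Derivation:
Trace (tracking num):
result, val, num = (30, 3, 5)  # -> result = 30, val = 3, num = 5
result, val = (val, result)  # -> result = 3, val = 30
val, num = (num, val)  # -> val = 5, num = 30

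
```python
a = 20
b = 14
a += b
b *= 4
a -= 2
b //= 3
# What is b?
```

Answer: 18

Derivation:
Trace (tracking b):
a = 20  # -> a = 20
b = 14  # -> b = 14
a += b  # -> a = 34
b *= 4  # -> b = 56
a -= 2  # -> a = 32
b //= 3  # -> b = 18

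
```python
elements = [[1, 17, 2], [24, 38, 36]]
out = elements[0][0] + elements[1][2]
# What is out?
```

Trace (tracking out):
elements = [[1, 17, 2], [24, 38, 36]]  # -> elements = [[1, 17, 2], [24, 38, 36]]
out = elements[0][0] + elements[1][2]  # -> out = 37

Answer: 37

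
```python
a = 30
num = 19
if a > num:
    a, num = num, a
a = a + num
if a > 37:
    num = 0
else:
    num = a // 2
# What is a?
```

Answer: 49

Derivation:
Trace (tracking a):
a = 30  # -> a = 30
num = 19  # -> num = 19
if a > num:  # condition is True
    a, num = (num, a)  # -> a = 19, num = 30
a = a + num  # -> a = 49
if a > 37:  # condition is True
    num = 0  # -> num = 0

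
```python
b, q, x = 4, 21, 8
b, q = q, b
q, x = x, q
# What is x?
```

Answer: 4

Derivation:
Trace (tracking x):
b, q, x = (4, 21, 8)  # -> b = 4, q = 21, x = 8
b, q = (q, b)  # -> b = 21, q = 4
q, x = (x, q)  # -> q = 8, x = 4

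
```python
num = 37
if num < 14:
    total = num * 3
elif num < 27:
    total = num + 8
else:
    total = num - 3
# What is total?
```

Trace (tracking total):
num = 37  # -> num = 37
if num < 14:  # condition is False
elif num < 27:  # condition is False
else:
    total = num - 3  # -> total = 34

Answer: 34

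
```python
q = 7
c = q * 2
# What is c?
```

Answer: 14

Derivation:
Trace (tracking c):
q = 7  # -> q = 7
c = q * 2  # -> c = 14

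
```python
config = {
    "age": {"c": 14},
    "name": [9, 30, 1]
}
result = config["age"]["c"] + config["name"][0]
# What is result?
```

Trace (tracking result):
config = {'age': {'c': 14}, 'name': [9, 30, 1]}  # -> config = {'age': {'c': 14}, 'name': [9, 30, 1]}
result = config['age']['c'] + config['name'][0]  # -> result = 23

Answer: 23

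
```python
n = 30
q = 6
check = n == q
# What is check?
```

Trace (tracking check):
n = 30  # -> n = 30
q = 6  # -> q = 6
check = n == q  # -> check = False

Answer: False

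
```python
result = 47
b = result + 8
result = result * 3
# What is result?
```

Trace (tracking result):
result = 47  # -> result = 47
b = result + 8  # -> b = 55
result = result * 3  # -> result = 141

Answer: 141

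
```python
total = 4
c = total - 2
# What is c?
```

Trace (tracking c):
total = 4  # -> total = 4
c = total - 2  # -> c = 2

Answer: 2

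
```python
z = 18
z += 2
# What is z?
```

Answer: 20

Derivation:
Trace (tracking z):
z = 18  # -> z = 18
z += 2  # -> z = 20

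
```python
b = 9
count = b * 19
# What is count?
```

Answer: 171

Derivation:
Trace (tracking count):
b = 9  # -> b = 9
count = b * 19  # -> count = 171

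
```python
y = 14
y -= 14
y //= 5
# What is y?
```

Trace (tracking y):
y = 14  # -> y = 14
y -= 14  # -> y = 0
y //= 5  # -> y = 0

Answer: 0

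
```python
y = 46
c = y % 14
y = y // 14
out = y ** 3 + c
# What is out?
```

Answer: 31

Derivation:
Trace (tracking out):
y = 46  # -> y = 46
c = y % 14  # -> c = 4
y = y // 14  # -> y = 3
out = y ** 3 + c  # -> out = 31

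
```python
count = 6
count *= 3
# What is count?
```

Answer: 18

Derivation:
Trace (tracking count):
count = 6  # -> count = 6
count *= 3  # -> count = 18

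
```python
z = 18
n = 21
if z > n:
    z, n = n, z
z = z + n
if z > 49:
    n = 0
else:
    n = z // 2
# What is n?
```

Trace (tracking n):
z = 18  # -> z = 18
n = 21  # -> n = 21
if z > n:  # condition is False
z = z + n  # -> z = 39
if z > 49:  # condition is False
else:
    n = z // 2  # -> n = 19

Answer: 19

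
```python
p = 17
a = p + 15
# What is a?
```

Trace (tracking a):
p = 17  # -> p = 17
a = p + 15  # -> a = 32

Answer: 32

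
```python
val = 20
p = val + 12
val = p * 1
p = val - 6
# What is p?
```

Trace (tracking p):
val = 20  # -> val = 20
p = val + 12  # -> p = 32
val = p * 1  # -> val = 32
p = val - 6  # -> p = 26

Answer: 26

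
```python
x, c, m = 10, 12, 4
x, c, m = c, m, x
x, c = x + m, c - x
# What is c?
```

Trace (tracking c):
x, c, m = (10, 12, 4)  # -> x = 10, c = 12, m = 4
x, c, m = (c, m, x)  # -> x = 12, c = 4, m = 10
x, c = (x + m, c - x)  # -> x = 22, c = -8

Answer: -8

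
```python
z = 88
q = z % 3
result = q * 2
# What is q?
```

Answer: 1

Derivation:
Trace (tracking q):
z = 88  # -> z = 88
q = z % 3  # -> q = 1
result = q * 2  # -> result = 2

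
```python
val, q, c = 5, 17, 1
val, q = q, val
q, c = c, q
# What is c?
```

Answer: 5

Derivation:
Trace (tracking c):
val, q, c = (5, 17, 1)  # -> val = 5, q = 17, c = 1
val, q = (q, val)  # -> val = 17, q = 5
q, c = (c, q)  # -> q = 1, c = 5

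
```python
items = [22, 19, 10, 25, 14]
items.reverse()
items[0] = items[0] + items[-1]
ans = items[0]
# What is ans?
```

Trace (tracking ans):
items = [22, 19, 10, 25, 14]  # -> items = [22, 19, 10, 25, 14]
items.reverse()  # -> items = [14, 25, 10, 19, 22]
items[0] = items[0] + items[-1]  # -> items = [36, 25, 10, 19, 22]
ans = items[0]  # -> ans = 36

Answer: 36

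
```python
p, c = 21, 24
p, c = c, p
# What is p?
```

Trace (tracking p):
p, c = (21, 24)  # -> p = 21, c = 24
p, c = (c, p)  # -> p = 24, c = 21

Answer: 24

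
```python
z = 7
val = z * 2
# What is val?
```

Answer: 14

Derivation:
Trace (tracking val):
z = 7  # -> z = 7
val = z * 2  # -> val = 14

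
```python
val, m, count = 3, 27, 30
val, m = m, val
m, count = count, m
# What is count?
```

Answer: 3

Derivation:
Trace (tracking count):
val, m, count = (3, 27, 30)  # -> val = 3, m = 27, count = 30
val, m = (m, val)  # -> val = 27, m = 3
m, count = (count, m)  # -> m = 30, count = 3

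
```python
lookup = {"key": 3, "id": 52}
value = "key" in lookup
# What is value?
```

Answer: True

Derivation:
Trace (tracking value):
lookup = {'key': 3, 'id': 52}  # -> lookup = {'key': 3, 'id': 52}
value = 'key' in lookup  # -> value = True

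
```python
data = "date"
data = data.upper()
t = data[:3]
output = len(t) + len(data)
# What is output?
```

Answer: 7

Derivation:
Trace (tracking output):
data = 'date'  # -> data = 'date'
data = data.upper()  # -> data = 'DATE'
t = data[:3]  # -> t = 'DAT'
output = len(t) + len(data)  # -> output = 7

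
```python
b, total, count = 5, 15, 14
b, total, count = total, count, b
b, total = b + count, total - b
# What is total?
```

Answer: -1

Derivation:
Trace (tracking total):
b, total, count = (5, 15, 14)  # -> b = 5, total = 15, count = 14
b, total, count = (total, count, b)  # -> b = 15, total = 14, count = 5
b, total = (b + count, total - b)  # -> b = 20, total = -1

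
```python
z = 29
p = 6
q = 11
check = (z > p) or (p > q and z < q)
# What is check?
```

Answer: True

Derivation:
Trace (tracking check):
z = 29  # -> z = 29
p = 6  # -> p = 6
q = 11  # -> q = 11
check = z > p or (p > q and z < q)  # -> check = True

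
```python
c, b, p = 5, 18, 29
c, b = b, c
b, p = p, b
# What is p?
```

Trace (tracking p):
c, b, p = (5, 18, 29)  # -> c = 5, b = 18, p = 29
c, b = (b, c)  # -> c = 18, b = 5
b, p = (p, b)  # -> b = 29, p = 5

Answer: 5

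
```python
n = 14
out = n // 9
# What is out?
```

Trace (tracking out):
n = 14  # -> n = 14
out = n // 9  # -> out = 1

Answer: 1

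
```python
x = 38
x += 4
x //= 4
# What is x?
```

Trace (tracking x):
x = 38  # -> x = 38
x += 4  # -> x = 42
x //= 4  # -> x = 10

Answer: 10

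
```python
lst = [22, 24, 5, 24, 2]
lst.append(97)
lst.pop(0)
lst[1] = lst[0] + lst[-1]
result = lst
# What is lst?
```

Answer: [24, 121, 24, 2, 97]

Derivation:
Trace (tracking lst):
lst = [22, 24, 5, 24, 2]  # -> lst = [22, 24, 5, 24, 2]
lst.append(97)  # -> lst = [22, 24, 5, 24, 2, 97]
lst.pop(0)  # -> lst = [24, 5, 24, 2, 97]
lst[1] = lst[0] + lst[-1]  # -> lst = [24, 121, 24, 2, 97]
result = lst  # -> result = [24, 121, 24, 2, 97]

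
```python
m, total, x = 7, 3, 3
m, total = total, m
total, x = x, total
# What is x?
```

Trace (tracking x):
m, total, x = (7, 3, 3)  # -> m = 7, total = 3, x = 3
m, total = (total, m)  # -> m = 3, total = 7
total, x = (x, total)  # -> total = 3, x = 7

Answer: 7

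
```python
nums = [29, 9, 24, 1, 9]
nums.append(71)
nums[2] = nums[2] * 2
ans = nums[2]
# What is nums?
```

Trace (tracking nums):
nums = [29, 9, 24, 1, 9]  # -> nums = [29, 9, 24, 1, 9]
nums.append(71)  # -> nums = [29, 9, 24, 1, 9, 71]
nums[2] = nums[2] * 2  # -> nums = [29, 9, 48, 1, 9, 71]
ans = nums[2]  # -> ans = 48

Answer: [29, 9, 48, 1, 9, 71]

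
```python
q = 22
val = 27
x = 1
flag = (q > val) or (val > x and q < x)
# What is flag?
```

Trace (tracking flag):
q = 22  # -> q = 22
val = 27  # -> val = 27
x = 1  # -> x = 1
flag = q > val or (val > x and q < x)  # -> flag = False

Answer: False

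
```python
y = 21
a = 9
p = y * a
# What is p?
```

Answer: 189

Derivation:
Trace (tracking p):
y = 21  # -> y = 21
a = 9  # -> a = 9
p = y * a  # -> p = 189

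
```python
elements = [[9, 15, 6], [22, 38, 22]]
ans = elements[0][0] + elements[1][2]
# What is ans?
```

Trace (tracking ans):
elements = [[9, 15, 6], [22, 38, 22]]  # -> elements = [[9, 15, 6], [22, 38, 22]]
ans = elements[0][0] + elements[1][2]  # -> ans = 31

Answer: 31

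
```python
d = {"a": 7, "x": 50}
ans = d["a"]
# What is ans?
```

Answer: 7

Derivation:
Trace (tracking ans):
d = {'a': 7, 'x': 50}  # -> d = {'a': 7, 'x': 50}
ans = d['a']  # -> ans = 7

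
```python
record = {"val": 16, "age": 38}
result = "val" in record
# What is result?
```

Answer: True

Derivation:
Trace (tracking result):
record = {'val': 16, 'age': 38}  # -> record = {'val': 16, 'age': 38}
result = 'val' in record  # -> result = True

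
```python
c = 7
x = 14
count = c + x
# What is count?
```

Trace (tracking count):
c = 7  # -> c = 7
x = 14  # -> x = 14
count = c + x  # -> count = 21

Answer: 21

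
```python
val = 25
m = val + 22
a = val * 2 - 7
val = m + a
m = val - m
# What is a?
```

Answer: 43

Derivation:
Trace (tracking a):
val = 25  # -> val = 25
m = val + 22  # -> m = 47
a = val * 2 - 7  # -> a = 43
val = m + a  # -> val = 90
m = val - m  # -> m = 43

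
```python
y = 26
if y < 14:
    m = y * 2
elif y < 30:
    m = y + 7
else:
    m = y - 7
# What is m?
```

Trace (tracking m):
y = 26  # -> y = 26
if y < 14:  # condition is False
elif y < 30:  # condition is True
    m = y + 7  # -> m = 33

Answer: 33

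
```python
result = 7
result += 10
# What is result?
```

Trace (tracking result):
result = 7  # -> result = 7
result += 10  # -> result = 17

Answer: 17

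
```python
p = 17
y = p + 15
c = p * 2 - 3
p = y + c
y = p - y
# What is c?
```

Trace (tracking c):
p = 17  # -> p = 17
y = p + 15  # -> y = 32
c = p * 2 - 3  # -> c = 31
p = y + c  # -> p = 63
y = p - y  # -> y = 31

Answer: 31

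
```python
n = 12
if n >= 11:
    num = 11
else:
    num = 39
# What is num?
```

Answer: 11

Derivation:
Trace (tracking num):
n = 12  # -> n = 12
if n >= 11:  # condition is True
    num = 11  # -> num = 11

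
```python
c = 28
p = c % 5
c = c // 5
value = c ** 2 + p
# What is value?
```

Trace (tracking value):
c = 28  # -> c = 28
p = c % 5  # -> p = 3
c = c // 5  # -> c = 5
value = c ** 2 + p  # -> value = 28

Answer: 28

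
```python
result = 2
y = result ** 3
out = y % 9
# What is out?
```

Answer: 8

Derivation:
Trace (tracking out):
result = 2  # -> result = 2
y = result ** 3  # -> y = 8
out = y % 9  # -> out = 8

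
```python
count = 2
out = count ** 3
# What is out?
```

Trace (tracking out):
count = 2  # -> count = 2
out = count ** 3  # -> out = 8

Answer: 8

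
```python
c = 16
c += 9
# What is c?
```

Trace (tracking c):
c = 16  # -> c = 16
c += 9  # -> c = 25

Answer: 25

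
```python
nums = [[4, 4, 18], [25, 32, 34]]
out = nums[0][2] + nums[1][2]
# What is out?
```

Answer: 52

Derivation:
Trace (tracking out):
nums = [[4, 4, 18], [25, 32, 34]]  # -> nums = [[4, 4, 18], [25, 32, 34]]
out = nums[0][2] + nums[1][2]  # -> out = 52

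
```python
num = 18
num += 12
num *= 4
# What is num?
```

Answer: 120

Derivation:
Trace (tracking num):
num = 18  # -> num = 18
num += 12  # -> num = 30
num *= 4  # -> num = 120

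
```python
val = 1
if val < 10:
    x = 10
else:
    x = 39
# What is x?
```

Trace (tracking x):
val = 1  # -> val = 1
if val < 10:  # condition is True
    x = 10  # -> x = 10

Answer: 10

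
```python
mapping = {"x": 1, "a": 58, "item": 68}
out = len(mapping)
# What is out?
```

Answer: 3

Derivation:
Trace (tracking out):
mapping = {'x': 1, 'a': 58, 'item': 68}  # -> mapping = {'x': 1, 'a': 58, 'item': 68}
out = len(mapping)  # -> out = 3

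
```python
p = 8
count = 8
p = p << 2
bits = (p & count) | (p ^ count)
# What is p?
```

Trace (tracking p):
p = 8  # -> p = 8
count = 8  # -> count = 8
p = p << 2  # -> p = 32
bits = p & count | p ^ count  # -> bits = 40

Answer: 32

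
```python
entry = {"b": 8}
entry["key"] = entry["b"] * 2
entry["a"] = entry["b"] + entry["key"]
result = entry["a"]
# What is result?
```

Trace (tracking result):
entry = {'b': 8}  # -> entry = {'b': 8}
entry['key'] = entry['b'] * 2  # -> entry = {'b': 8, 'key': 16}
entry['a'] = entry['b'] + entry['key']  # -> entry = {'b': 8, 'key': 16, 'a': 24}
result = entry['a']  # -> result = 24

Answer: 24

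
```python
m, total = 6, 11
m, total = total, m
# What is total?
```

Answer: 6

Derivation:
Trace (tracking total):
m, total = (6, 11)  # -> m = 6, total = 11
m, total = (total, m)  # -> m = 11, total = 6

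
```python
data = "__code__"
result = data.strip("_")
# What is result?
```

Answer: 'code'

Derivation:
Trace (tracking result):
data = '__code__'  # -> data = '__code__'
result = data.strip('_')  # -> result = 'code'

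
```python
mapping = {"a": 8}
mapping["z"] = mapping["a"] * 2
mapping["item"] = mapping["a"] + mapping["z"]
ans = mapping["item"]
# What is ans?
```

Answer: 24

Derivation:
Trace (tracking ans):
mapping = {'a': 8}  # -> mapping = {'a': 8}
mapping['z'] = mapping['a'] * 2  # -> mapping = {'a': 8, 'z': 16}
mapping['item'] = mapping['a'] + mapping['z']  # -> mapping = {'a': 8, 'z': 16, 'item': 24}
ans = mapping['item']  # -> ans = 24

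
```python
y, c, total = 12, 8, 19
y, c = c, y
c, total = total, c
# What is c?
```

Answer: 19

Derivation:
Trace (tracking c):
y, c, total = (12, 8, 19)  # -> y = 12, c = 8, total = 19
y, c = (c, y)  # -> y = 8, c = 12
c, total = (total, c)  # -> c = 19, total = 12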